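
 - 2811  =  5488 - 8299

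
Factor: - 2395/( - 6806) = 2^(-1)*5^1*41^( - 1 )*83^( - 1 )*479^1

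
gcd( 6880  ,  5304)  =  8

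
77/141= 77/141 = 0.55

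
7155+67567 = 74722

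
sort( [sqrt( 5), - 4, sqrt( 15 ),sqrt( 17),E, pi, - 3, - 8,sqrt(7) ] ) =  [ - 8, - 4, - 3, sqrt( 5 ),sqrt ( 7) , E,pi, sqrt(15), sqrt( 17)] 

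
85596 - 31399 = 54197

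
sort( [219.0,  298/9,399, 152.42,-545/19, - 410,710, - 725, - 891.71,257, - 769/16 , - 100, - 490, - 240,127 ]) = [ - 891.71,-725, - 490  , - 410,-240, - 100,-769/16, - 545/19, 298/9,127, 152.42, 219.0,257 , 399,710 ]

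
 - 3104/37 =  - 84 +4/37 = - 83.89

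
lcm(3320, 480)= 39840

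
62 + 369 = 431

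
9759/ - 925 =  - 11 + 416/925 = - 10.55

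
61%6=1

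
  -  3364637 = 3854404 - 7219041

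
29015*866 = 25126990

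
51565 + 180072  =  231637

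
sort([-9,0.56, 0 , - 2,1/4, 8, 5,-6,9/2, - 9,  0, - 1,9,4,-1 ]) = [ - 9,-9,  -  6, - 2, - 1, - 1,0, 0, 1/4,0.56 , 4,9/2, 5,8,9 ] 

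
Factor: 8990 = 2^1*5^1*29^1 * 31^1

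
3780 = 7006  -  3226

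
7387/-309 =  - 7387/309 = - 23.91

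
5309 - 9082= - 3773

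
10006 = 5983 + 4023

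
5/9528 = 5/9528= 0.00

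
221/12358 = 221/12358 = 0.02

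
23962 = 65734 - 41772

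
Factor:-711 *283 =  - 3^2*79^1*283^1= -201213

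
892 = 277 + 615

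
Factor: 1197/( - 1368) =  - 7/8 = - 2^(-3)*7^1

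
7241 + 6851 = 14092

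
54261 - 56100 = -1839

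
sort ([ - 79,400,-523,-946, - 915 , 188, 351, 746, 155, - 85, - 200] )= [-946, - 915,  -  523, - 200,-85,-79, 155, 188, 351, 400, 746 ] 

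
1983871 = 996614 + 987257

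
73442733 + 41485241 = 114927974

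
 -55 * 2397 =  - 131835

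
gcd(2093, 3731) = 91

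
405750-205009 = 200741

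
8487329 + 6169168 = 14656497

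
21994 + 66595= 88589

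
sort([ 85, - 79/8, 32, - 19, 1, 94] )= [  -  19, - 79/8, 1, 32,85, 94]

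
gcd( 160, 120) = 40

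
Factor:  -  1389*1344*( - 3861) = 2^6*3^5 * 7^1*11^1*13^1*463^1 = 7207776576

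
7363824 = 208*35403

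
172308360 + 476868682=649177042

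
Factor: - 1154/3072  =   - 2^( - 9)*3^( - 1 )*577^1 = - 577/1536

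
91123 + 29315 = 120438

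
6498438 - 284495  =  6213943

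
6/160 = 3/80 = 0.04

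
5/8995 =1/1799 = 0.00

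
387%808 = 387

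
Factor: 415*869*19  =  5^1*11^1*19^1*79^1*83^1 = 6852065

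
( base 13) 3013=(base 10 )6607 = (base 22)de7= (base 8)14717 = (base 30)7A7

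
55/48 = 55/48 = 1.15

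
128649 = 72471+56178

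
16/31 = 16/31  =  0.52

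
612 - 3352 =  - 2740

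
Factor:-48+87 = 3^1*13^1= 39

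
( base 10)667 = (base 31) LG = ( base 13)3C4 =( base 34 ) jl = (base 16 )29b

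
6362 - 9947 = - 3585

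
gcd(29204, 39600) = 4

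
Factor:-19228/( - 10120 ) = 2^( - 1) * 5^ (-1)*19^1 = 19/10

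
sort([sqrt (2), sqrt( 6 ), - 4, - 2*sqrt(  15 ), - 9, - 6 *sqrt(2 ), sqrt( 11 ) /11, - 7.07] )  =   [ - 9,- 6 * sqrt ( 2 ),-2*sqrt(15), - 7.07,-4, sqrt( 11 ) /11, sqrt( 2), sqrt( 6)]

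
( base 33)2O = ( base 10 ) 90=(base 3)10100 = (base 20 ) 4a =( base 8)132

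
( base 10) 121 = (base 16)79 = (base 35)3g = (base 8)171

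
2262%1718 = 544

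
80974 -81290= -316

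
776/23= 33+17/23 = 33.74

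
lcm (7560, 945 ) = 7560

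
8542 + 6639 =15181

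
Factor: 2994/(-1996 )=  - 2^( - 1 )*3^1=-3/2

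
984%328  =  0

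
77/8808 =77/8808 = 0.01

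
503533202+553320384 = 1056853586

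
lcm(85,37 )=3145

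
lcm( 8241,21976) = 65928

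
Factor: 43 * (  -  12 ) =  - 2^2*3^1*43^1 = -516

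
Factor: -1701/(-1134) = 2^ ( - 1)*3^1 = 3/2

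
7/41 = 7/41 = 0.17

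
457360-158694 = 298666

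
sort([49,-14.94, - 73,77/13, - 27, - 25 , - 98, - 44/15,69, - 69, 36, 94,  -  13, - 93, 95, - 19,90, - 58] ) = [ - 98 , - 93, - 73, - 69, - 58, - 27, - 25,-19, - 14.94, - 13, - 44/15, 77/13, 36,49, 69,90 , 94,95]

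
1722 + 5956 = 7678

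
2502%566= 238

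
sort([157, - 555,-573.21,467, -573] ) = [-573.21, - 573,-555, 157 , 467 ] 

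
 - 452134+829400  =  377266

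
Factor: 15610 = 2^1*5^1* 7^1*223^1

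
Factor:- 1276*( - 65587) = 83689012 =2^2*11^1*29^1*65587^1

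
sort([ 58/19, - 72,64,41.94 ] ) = [-72,58/19, 41.94,64]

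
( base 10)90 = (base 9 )110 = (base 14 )66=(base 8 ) 132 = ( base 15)60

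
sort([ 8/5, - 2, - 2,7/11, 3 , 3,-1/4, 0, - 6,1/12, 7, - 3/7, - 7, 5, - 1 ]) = [ - 7, - 6, - 2,  -  2, - 1, - 3/7, - 1/4,0,1/12,7/11,8/5,3,3,5 , 7] 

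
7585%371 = 165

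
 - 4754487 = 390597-5145084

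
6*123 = 738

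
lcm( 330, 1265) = 7590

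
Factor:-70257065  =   - 5^1*23^1*53^1*11527^1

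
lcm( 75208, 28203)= 225624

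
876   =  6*146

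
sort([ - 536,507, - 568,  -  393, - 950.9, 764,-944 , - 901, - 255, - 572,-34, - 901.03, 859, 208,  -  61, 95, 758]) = [-950.9,-944, - 901.03, - 901,-572,- 568, - 536, - 393,-255 ,-61, - 34,95, 208, 507, 758  ,  764, 859 ] 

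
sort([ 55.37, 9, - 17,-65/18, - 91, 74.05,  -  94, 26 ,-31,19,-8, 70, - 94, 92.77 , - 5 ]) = [-94 , - 94,-91 ,-31,-17, - 8, - 5,-65/18,9, 19,26,55.37,  70,74.05,92.77]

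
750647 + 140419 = 891066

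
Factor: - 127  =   - 127^1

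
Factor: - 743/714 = - 2^( - 1) * 3^(-1 )*7^(-1 )*17^(  -  1)*743^1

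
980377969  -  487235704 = 493142265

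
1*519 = 519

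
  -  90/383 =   -  1+293/383 =- 0.23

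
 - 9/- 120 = 3/40  =  0.07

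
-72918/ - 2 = 36459/1 = 36459.00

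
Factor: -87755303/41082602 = -2^( -1 )*11^(  -  1)*43^1 * 239^1 * 449^ ( - 1)*4159^(-1) * 8539^1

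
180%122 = 58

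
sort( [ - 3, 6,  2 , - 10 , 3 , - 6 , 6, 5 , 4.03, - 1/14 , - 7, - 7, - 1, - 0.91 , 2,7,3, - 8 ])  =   [ -10, - 8, - 7, - 7 , - 6 , - 3, - 1,- 0.91 , - 1/14,2 , 2, 3, 3 , 4.03,5, 6, 6, 7 ]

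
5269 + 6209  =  11478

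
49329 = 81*609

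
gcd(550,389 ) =1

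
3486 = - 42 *(  -  83) 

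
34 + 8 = 42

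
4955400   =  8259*600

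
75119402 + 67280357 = 142399759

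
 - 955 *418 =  - 399190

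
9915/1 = 9915 = 9915.00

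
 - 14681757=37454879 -52136636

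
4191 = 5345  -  1154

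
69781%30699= 8383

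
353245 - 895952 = -542707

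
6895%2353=2189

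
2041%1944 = 97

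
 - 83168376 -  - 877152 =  - 82291224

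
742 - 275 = 467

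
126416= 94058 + 32358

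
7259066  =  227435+7031631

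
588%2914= 588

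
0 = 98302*0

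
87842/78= 43921/39 = 1126.18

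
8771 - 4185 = 4586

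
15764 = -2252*( - 7)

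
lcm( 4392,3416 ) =30744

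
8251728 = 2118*3896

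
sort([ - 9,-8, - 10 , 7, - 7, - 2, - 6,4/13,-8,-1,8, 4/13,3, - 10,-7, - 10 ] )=[ - 10,- 10,-10,-9, - 8,-8, - 7, - 7,  -  6, - 2, - 1,4/13,4/13, 3,7,  8] 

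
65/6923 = 65/6923 = 0.01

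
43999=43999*1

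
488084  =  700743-212659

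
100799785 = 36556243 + 64243542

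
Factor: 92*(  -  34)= - 2^3*17^1 * 23^1 =- 3128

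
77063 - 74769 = 2294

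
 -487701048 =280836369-768537417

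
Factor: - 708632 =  - 2^3*283^1*313^1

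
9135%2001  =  1131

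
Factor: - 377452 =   -  2^2*197^1 * 479^1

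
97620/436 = 223  +  98/109 = 223.90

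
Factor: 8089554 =2^1*3^1*11^1 * 19^1*6451^1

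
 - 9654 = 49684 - 59338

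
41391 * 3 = 124173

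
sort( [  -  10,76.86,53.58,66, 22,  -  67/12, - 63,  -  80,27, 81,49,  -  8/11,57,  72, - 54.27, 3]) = [ - 80, - 63,-54.27,  -  10, - 67/12,  -  8/11,3 , 22,27,49,53.58,57, 66,72, 76.86,81 ] 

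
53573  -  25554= 28019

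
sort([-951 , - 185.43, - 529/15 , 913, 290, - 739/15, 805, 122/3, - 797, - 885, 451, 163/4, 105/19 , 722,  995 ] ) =[ - 951, - 885, - 797,  -  185.43, - 739/15,-529/15,105/19,122/3,163/4,290 , 451,  722, 805, 913,  995]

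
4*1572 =6288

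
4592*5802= 26642784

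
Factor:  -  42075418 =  - 2^1*7^2*11^1*23^1*1697^1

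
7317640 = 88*83155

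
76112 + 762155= 838267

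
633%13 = 9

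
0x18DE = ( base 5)200431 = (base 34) 5h8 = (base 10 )6366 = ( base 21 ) E93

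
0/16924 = 0 = 0.00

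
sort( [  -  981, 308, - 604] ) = [-981, - 604,308 ] 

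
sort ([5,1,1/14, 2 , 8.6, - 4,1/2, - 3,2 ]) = [ - 4,  -  3,  1/14 , 1/2 , 1,2 , 2, 5,8.6] 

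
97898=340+97558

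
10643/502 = 21+ 101/502 = 21.20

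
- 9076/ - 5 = 9076/5 = 1815.20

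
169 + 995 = 1164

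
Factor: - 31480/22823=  - 2^3*5^1*29^ (-1) = - 40/29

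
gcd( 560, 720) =80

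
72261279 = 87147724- 14886445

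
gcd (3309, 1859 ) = 1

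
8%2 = 0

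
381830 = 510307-128477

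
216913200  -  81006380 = 135906820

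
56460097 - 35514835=20945262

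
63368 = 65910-2542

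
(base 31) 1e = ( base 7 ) 63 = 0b101101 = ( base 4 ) 231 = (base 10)45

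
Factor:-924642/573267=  - 308214/191089=-2^1*3^2  *  17123^1*  191089^( - 1) 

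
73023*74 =5403702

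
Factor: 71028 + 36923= 107951=107951^1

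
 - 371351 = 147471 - 518822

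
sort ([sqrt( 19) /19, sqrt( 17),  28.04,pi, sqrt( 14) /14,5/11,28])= [ sqrt (19 ) /19, sqrt(14)/14,5/11 , pi,sqrt( 17),28,  28.04 ]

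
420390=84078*5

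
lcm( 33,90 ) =990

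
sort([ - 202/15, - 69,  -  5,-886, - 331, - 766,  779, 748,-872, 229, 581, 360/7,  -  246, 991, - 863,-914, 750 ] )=[ - 914,  -  886, - 872, - 863, - 766, - 331, - 246, - 69, - 202/15, - 5, 360/7,  229,581, 748, 750, 779, 991 ] 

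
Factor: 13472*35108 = 472974976 = 2^7 * 67^1*131^1*421^1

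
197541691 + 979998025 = 1177539716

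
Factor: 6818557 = 23^1 * 89^1*3331^1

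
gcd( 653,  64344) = 1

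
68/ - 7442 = - 1 + 3687/3721= - 0.01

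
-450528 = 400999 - 851527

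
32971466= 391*84326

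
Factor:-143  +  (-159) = -2^1 * 151^1 = - 302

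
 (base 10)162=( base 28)5M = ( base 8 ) 242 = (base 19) 8A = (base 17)99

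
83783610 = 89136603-5352993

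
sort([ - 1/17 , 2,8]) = [-1/17,2,8] 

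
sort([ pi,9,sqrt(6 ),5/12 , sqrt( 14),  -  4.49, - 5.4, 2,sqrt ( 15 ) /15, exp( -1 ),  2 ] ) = [- 5.4, - 4.49, sqrt (15 ) /15,exp( - 1 ), 5/12, 2,2, sqrt( 6), pi,  sqrt( 14), 9 ] 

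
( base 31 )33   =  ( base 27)3F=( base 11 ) 88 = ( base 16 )60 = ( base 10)96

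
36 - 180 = -144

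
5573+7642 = 13215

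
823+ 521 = 1344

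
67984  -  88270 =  - 20286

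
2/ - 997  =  -2/997 = - 0.00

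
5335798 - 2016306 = 3319492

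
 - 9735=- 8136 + - 1599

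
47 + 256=303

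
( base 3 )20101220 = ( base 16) 123C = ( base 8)11074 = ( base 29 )5fs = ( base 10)4668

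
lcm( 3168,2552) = 91872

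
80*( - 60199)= - 4815920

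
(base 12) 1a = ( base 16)16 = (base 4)112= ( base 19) 13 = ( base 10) 22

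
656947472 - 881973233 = -225025761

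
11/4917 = 1/447  =  0.00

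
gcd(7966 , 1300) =2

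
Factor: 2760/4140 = 2^1*3^(-1 ) = 2/3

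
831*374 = 310794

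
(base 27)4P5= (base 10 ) 3596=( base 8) 7014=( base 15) 10EB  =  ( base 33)39W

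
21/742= 3/106  =  0.03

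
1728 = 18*96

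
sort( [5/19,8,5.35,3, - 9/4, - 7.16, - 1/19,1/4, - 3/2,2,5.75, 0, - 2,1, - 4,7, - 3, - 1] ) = [ - 7.16, - 4, - 3, - 9/4, -2, - 3/2, - 1, - 1/19,0, 1/4, 5/19  ,  1, 2, 3,  5.35 , 5.75,  7,8]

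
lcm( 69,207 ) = 207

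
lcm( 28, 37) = 1036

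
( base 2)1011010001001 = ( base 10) 5769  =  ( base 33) 59R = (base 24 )a09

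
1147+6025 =7172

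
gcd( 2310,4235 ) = 385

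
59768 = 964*62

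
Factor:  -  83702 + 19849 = -63853^1 = -63853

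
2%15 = 2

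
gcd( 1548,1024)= 4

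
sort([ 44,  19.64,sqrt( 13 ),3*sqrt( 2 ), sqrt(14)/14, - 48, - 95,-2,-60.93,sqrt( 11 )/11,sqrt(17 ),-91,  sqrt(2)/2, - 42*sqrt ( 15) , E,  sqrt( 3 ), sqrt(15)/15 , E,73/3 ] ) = [ - 42 * sqrt( 15 ),  -  95, - 91, - 60.93,  -  48, - 2,sqrt(15)/15,  sqrt( 14)/14,sqrt ( 11)/11,sqrt(2) /2,sqrt(3 ), E,E,sqrt( 13 ),sqrt( 17),3*sqrt(2) , 19.64,  73/3,44 ]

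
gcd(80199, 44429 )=7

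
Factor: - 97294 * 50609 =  - 4923952046 =- 2^1*13^1*17^1*229^1 *48647^1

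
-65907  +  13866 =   -  52041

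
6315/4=1578+3/4 = 1578.75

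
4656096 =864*5389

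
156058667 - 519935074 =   -  363876407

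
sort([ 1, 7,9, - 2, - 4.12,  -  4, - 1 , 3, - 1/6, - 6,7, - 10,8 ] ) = [ - 10,- 6, - 4.12,  -  4, - 2, - 1, - 1/6,1, 3 , 7,7,8,9]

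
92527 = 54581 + 37946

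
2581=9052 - 6471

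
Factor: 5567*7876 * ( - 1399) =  - 61340123108 =- 2^2*11^1 * 19^1 * 179^1*293^1*1399^1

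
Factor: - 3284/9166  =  - 2^1*821^1*4583^( - 1)=- 1642/4583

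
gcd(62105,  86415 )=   5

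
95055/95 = 1000 + 11/19 = 1000.58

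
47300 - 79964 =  - 32664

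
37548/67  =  560  +  28/67  =  560.42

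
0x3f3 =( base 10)1011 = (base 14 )523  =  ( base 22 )21l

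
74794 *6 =448764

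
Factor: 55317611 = 191^1*509^1*569^1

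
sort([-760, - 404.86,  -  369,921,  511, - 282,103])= [ - 760 , - 404.86, - 369,  -  282,103,511,921]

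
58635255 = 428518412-369883157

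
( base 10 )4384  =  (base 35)3K9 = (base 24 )7EG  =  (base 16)1120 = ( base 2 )1000100100000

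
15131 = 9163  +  5968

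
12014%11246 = 768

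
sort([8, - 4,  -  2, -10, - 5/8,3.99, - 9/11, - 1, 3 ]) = [ - 10, -4, - 2, - 1, -9/11,-5/8,  3, 3.99, 8]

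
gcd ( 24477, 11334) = 3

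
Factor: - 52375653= - 3^4 * 11^1 * 29^1*2027^1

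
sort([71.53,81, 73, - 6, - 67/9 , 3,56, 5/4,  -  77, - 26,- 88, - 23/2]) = [- 88,-77, - 26, - 23/2, - 67/9,- 6, 5/4, 3,  56,  71.53,73, 81] 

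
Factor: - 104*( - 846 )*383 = 33697872 =2^4*3^2*13^1*47^1* 383^1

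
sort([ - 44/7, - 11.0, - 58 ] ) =[ - 58,-11.0, - 44/7] 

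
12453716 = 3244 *3839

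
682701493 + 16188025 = 698889518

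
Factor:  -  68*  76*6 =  - 2^5*3^1 * 17^1 *19^1=-31008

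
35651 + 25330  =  60981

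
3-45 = -42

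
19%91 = 19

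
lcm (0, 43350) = 0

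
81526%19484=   3590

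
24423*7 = 170961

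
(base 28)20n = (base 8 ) 3067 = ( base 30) 1N1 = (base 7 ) 4432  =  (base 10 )1591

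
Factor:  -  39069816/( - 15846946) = 19534908/7923473 =2^2*3^1*61^( - 1) *569^1* 2861^1* 129893^( - 1)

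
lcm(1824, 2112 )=40128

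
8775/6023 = 1 + 2752/6023 = 1.46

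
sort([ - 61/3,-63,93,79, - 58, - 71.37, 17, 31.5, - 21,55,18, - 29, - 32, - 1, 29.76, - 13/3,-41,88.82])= [ - 71.37, - 63, - 58, - 41, - 32 , - 29,-21, - 61/3, - 13/3,  -  1,17,18, 29.76 , 31.5, 55,79,88.82, 93 ] 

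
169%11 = 4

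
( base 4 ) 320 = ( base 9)62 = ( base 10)56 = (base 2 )111000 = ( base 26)24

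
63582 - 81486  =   - 17904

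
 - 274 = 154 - 428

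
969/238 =57/14 = 4.07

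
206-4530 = -4324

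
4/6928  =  1/1732 = 0.00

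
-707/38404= - 707/38404=-0.02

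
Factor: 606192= 2^4*3^1*73^1* 173^1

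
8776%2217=2125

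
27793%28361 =27793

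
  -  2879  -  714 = -3593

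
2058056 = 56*36751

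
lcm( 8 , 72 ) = 72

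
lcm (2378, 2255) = 130790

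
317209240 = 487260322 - 170051082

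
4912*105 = 515760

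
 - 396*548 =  - 217008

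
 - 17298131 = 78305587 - 95603718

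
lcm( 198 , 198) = 198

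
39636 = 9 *4404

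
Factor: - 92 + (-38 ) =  - 130 = -2^1*5^1 * 13^1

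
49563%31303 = 18260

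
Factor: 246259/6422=997/26 = 2^( - 1)*13^(  -  1) * 997^1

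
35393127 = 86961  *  407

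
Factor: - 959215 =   -  5^1*19^1 * 23^1*439^1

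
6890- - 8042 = 14932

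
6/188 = 3/94 = 0.03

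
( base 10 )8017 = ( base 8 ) 17521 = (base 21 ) I3G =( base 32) 7qh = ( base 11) 6029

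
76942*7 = 538594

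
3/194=3/194 = 0.02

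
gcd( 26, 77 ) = 1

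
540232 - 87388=452844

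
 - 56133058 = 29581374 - 85714432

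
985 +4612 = 5597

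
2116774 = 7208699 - 5091925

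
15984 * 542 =8663328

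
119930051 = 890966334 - 771036283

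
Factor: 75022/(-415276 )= - 2^( - 1)*17^( - 1)*31^(- 1)*197^( - 1)*37511^1 = -37511/207638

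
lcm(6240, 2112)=137280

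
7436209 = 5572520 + 1863689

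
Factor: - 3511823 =-7^1 * 367^1*1367^1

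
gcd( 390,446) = 2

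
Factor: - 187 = -11^1 *17^1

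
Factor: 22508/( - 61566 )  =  - 34/93  =  - 2^1*3^ ( - 1 )*17^1*31^(-1)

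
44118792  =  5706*7732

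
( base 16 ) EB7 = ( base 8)7267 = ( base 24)6cn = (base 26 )5en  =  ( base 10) 3767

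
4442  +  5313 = 9755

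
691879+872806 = 1564685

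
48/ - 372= - 1+27/31 = - 0.13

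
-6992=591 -7583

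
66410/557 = 119  +  127/557 = 119.23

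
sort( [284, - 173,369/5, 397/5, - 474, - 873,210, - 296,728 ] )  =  [ - 873, - 474, - 296, - 173,369/5,397/5,210,284, 728]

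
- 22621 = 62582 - 85203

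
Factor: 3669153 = 3^1*1223051^1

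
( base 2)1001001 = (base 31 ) 2B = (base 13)58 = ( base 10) 73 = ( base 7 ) 133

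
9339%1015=204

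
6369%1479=453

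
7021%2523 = 1975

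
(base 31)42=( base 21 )60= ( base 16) 7e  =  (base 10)126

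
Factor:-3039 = - 3^1*1013^1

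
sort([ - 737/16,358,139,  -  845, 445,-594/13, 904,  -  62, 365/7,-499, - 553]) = [-845, - 553, - 499, - 62, - 737/16,-594/13,365/7,139,358,445,904]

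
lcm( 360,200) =1800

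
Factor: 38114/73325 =2^1*5^(-2) * 7^(-1)*17^1*19^1 * 59^1*419^( -1) 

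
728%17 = 14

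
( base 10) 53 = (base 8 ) 65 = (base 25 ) 23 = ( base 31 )1m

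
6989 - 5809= 1180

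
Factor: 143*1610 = 2^1*5^1*7^1*11^1*13^1*23^1 =230230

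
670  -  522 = 148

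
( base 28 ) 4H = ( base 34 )3r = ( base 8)201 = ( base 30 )49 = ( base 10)129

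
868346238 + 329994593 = 1198340831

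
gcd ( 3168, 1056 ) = 1056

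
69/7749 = 23/2583 = 0.01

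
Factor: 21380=2^2*5^1*1069^1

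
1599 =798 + 801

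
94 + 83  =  177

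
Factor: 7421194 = 2^1*11^1*337327^1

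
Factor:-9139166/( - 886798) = 11^( - 1)*17^1*173^ ( - 1)  *  233^( - 1)*389^1*691^1 = 4569583/443399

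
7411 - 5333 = 2078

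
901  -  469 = 432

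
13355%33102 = 13355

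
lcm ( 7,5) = 35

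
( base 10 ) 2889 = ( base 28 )3j5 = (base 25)4FE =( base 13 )1413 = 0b101101001001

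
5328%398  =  154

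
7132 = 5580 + 1552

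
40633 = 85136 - 44503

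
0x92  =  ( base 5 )1041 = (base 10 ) 146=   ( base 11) 123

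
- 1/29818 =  - 1/29818 = -0.00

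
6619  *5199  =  34412181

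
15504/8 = 1938 = 1938.00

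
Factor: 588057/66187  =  3^1*11^(-2 ) * 211^1*547^( - 1 )*929^1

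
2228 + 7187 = 9415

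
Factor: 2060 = 2^2* 5^1 * 103^1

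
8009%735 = 659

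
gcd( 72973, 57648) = 1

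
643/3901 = 643/3901= 0.16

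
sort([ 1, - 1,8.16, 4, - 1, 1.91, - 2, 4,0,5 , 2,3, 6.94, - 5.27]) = [ - 5.27, - 2, - 1, -1, 0,1 , 1.91 , 2, 3,  4, 4, 5, 6.94, 8.16]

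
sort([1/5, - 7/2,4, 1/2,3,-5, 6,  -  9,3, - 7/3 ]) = [  -  9, - 5,-7/2, - 7/3,1/5,  1/2,3 , 3,  4,6 ]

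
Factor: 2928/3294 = 8/9= 2^3*3^( - 2) 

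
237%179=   58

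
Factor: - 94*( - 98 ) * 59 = 543508  =  2^2*7^2*47^1*59^1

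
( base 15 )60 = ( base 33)2O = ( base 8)132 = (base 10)90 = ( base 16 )5a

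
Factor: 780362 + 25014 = 2^9*11^2*13^1 = 805376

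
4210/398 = 10+115/199 = 10.58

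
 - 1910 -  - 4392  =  2482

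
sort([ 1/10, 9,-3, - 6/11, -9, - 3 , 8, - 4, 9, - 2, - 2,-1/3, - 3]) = [  -  9, - 4, - 3, - 3,-3,-2, - 2,-6/11, -1/3,  1/10,8, 9, 9 ]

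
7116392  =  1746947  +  5369445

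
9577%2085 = 1237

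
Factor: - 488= - 2^3*61^1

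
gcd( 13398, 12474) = 462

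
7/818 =7/818 = 0.01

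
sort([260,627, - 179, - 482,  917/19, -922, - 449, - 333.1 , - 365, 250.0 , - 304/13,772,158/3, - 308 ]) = [ - 922,-482,  -  449, - 365,- 333.1, - 308, - 179,-304/13, 917/19,158/3,  250.0 , 260,627,772]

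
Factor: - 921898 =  - 2^1*460949^1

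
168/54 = 3 +1/9 = 3.11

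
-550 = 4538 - 5088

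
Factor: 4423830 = 2^1*3^1*5^1*167^1*883^1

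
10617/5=2123  +  2/5 =2123.40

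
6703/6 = 6703/6= 1117.17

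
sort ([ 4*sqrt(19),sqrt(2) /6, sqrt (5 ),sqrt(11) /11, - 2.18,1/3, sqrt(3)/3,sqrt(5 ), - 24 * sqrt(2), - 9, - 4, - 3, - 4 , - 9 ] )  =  [  -  24 * sqrt(2), - 9, - 9 ,-4 , - 4, - 3, - 2.18,sqrt ( 2) /6, sqrt( 11 ) /11,1/3, sqrt(3)/3, sqrt(5 ),sqrt (5 ), 4* sqrt( 19)]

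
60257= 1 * 60257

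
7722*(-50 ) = - 386100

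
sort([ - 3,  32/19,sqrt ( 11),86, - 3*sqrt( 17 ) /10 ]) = [ - 3, - 3*sqrt(17) /10, 32/19, sqrt( 11 ), 86 ] 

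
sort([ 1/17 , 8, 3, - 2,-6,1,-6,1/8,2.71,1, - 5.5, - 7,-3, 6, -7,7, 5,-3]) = [ -7, - 7, -6, - 6, -5.5, - 3, - 3, - 2,1/17,1/8,1,1,2.71,3, 5 , 6,7,8]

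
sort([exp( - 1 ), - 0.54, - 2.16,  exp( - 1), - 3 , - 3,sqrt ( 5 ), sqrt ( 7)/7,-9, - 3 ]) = [ -9, -3, - 3, - 3, - 2.16, -0.54, exp(-1), exp( - 1 ),sqrt( 7) /7, sqrt (5)] 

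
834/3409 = 834/3409= 0.24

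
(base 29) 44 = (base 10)120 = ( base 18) 6C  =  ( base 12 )A0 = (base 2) 1111000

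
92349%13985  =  8439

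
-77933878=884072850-962006728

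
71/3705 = 71/3705 = 0.02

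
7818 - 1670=6148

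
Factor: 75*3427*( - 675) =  - 3^4*5^4*23^1*149^1= - 173491875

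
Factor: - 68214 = -2^1*3^1*11369^1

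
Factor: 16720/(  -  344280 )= - 22/453 = -2^1*3^( - 1) * 11^1*151^( - 1)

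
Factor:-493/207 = -3^ ( - 2 )*17^1*23^ ( - 1 )*29^1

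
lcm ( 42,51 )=714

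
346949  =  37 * 9377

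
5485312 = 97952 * 56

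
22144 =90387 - 68243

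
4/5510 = 2/2755  =  0.00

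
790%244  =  58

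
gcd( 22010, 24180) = 310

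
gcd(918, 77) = 1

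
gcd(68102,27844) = 2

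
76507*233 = 17826131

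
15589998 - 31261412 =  -15671414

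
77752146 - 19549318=58202828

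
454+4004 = 4458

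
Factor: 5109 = 3^1*13^1*131^1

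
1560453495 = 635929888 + 924523607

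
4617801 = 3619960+997841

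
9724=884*11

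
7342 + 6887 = 14229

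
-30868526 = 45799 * ( - 674) 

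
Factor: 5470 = 2^1*5^1 * 547^1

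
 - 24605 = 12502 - 37107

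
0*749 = 0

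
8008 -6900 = 1108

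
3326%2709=617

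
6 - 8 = -2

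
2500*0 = 0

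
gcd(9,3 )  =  3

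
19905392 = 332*59956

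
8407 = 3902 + 4505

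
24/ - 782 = - 12/391 = - 0.03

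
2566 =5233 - 2667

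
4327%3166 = 1161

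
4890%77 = 39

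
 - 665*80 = -53200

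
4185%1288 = 321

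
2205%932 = 341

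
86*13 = 1118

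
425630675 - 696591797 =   -  270961122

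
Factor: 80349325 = 5^2*7^1*53^1*8663^1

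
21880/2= 10940 = 10940.00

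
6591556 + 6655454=13247010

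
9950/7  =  1421 + 3/7 = 1421.43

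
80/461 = 80/461 = 0.17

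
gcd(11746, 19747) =7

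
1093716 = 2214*494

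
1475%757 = 718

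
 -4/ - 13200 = 1/3300 = 0.00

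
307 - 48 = 259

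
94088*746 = 70189648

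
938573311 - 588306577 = 350266734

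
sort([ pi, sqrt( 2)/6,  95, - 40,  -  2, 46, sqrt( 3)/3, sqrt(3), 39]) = [  -  40,- 2, sqrt ( 2)/6,sqrt ( 3) /3, sqrt(3),pi, 39 , 46,95 ] 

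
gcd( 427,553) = 7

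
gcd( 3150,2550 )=150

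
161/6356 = 23/908 = 0.03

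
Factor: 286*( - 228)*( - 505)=32930040 = 2^3*3^1*5^1*11^1* 13^1* 19^1*101^1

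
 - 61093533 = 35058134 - 96151667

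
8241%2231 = 1548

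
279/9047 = 279/9047 = 0.03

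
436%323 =113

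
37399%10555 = 5734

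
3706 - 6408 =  - 2702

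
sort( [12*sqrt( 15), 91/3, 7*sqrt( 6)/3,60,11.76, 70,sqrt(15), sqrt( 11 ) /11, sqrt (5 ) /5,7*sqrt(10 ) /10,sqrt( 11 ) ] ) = [sqrt(11 ) /11 , sqrt( 5)/5, 7 * sqrt(10 ) /10 , sqrt(11),sqrt( 15),7*sqrt(6 )/3,  11.76,91/3,12 * sqrt ( 15), 60, 70] 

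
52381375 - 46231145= 6150230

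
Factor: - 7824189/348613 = -3^1*89^( - 1 )*103^1*3917^( - 1)*25321^1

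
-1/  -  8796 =1/8796 = 0.00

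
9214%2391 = 2041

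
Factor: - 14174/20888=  - 19/28= - 2^( - 2)* 7^( - 1)*19^1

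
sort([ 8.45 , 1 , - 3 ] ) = [ - 3,1,8.45] 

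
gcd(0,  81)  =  81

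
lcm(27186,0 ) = 0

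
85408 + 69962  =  155370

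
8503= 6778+1725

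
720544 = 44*16376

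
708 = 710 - 2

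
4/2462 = 2/1231 =0.00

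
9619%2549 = 1972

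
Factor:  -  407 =  -  11^1 * 37^1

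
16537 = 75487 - 58950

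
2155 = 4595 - 2440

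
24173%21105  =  3068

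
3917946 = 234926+3683020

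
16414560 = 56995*288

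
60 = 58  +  2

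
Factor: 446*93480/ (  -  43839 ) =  - 2^4*3^( - 1)*5^1*19^1 * 41^1*223^1*4871^(-1)=-  13897360/14613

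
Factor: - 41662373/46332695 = - 5^(-1) *23^( - 1)*37^( - 1)*97^1*10889^( - 1 )*429509^1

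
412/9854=206/4927 = 0.04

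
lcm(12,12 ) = 12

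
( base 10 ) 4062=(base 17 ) E0G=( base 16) fde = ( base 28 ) 552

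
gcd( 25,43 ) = 1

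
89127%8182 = 7307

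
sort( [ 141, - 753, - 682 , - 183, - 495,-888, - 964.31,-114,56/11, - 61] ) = [ - 964.31,-888, - 753 , - 682, - 495, - 183, -114, -61, 56/11, 141]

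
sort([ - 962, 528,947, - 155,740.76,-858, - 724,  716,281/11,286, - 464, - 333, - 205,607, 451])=[-962,-858,  -  724,-464, - 333, - 205, - 155,281/11,286,451,528,607,716,740.76,947] 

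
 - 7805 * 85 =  - 663425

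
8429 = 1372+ 7057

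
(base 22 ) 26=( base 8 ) 62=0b110010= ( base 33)1h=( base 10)50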